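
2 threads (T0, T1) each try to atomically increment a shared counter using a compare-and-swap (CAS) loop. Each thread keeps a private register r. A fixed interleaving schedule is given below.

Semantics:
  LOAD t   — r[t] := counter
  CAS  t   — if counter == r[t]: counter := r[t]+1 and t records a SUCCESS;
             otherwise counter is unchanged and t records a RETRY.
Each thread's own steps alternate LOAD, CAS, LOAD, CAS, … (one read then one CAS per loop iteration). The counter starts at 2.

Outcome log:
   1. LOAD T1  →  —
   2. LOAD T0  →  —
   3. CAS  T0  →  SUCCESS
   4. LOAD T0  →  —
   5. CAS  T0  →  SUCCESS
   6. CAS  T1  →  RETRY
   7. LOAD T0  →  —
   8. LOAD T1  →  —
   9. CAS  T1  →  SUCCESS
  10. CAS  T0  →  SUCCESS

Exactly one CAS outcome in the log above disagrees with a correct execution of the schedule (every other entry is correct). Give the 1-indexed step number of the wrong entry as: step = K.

step = 10

Re-executing:
[1] T1.load  rd  (counter 2, T1.r 2)
[2] T0.load  rd  (counter 2, T0.r 2)
[3] T0.cas  hit  (counter 3, T0.r 2)
[4] T0.load  rd  (counter 3, T0.r 3)
[5] T0.cas  hit  (counter 4, T0.r 3)
[6] T1.cas  miss  (counter 4, T1.r 2)
[7] T0.load  rd  (counter 4, T0.r 4)
[8] T1.load  rd  (counter 4, T1.r 4)
[9] T1.cas  hit  (counter 5, T1.r 4)
[10] T0.cas  miss  (counter 5, T0.r 4)
Mismatch at 10.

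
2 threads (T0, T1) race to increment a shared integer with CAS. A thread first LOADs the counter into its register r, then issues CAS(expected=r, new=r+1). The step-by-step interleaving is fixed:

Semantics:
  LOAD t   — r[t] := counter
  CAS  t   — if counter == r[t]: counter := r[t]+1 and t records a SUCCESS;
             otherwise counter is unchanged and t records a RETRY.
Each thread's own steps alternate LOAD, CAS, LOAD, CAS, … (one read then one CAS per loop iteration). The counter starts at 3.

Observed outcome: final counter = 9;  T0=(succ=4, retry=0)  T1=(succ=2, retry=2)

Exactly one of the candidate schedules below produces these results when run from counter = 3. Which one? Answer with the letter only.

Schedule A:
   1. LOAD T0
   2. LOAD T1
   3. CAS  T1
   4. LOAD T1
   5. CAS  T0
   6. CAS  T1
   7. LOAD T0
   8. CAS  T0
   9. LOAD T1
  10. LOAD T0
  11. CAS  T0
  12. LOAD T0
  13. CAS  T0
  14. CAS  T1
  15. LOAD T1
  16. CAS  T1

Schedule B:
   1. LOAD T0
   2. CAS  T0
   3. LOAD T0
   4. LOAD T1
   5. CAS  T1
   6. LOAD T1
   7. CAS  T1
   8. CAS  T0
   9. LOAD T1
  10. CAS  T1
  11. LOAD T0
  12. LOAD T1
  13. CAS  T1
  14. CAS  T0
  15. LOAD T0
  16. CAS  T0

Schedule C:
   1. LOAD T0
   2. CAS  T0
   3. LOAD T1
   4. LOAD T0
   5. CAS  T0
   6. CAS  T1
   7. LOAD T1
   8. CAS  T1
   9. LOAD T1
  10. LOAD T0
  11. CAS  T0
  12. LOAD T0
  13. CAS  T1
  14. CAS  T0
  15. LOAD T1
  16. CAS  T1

C

Simulating candidate C:
1. LOAD T0 → mem=3 r[T0]=3 [LOAD]
2. CAS T0 → mem=4 r[T0]=3 [OK]
3. LOAD T1 → mem=4 r[T1]=4 [LOAD]
4. LOAD T0 → mem=4 r[T0]=4 [LOAD]
5. CAS T0 → mem=5 r[T0]=4 [OK]
6. CAS T1 → mem=5 r[T1]=4 [RETRY]
7. LOAD T1 → mem=5 r[T1]=5 [LOAD]
8. CAS T1 → mem=6 r[T1]=5 [OK]
9. LOAD T1 → mem=6 r[T1]=6 [LOAD]
10. LOAD T0 → mem=6 r[T0]=6 [LOAD]
11. CAS T0 → mem=7 r[T0]=6 [OK]
12. LOAD T0 → mem=7 r[T0]=7 [LOAD]
13. CAS T1 → mem=7 r[T1]=6 [RETRY]
14. CAS T0 → mem=8 r[T0]=7 [OK]
15. LOAD T1 → mem=8 r[T1]=8 [LOAD]
16. CAS T1 → mem=9 r[T1]=8 [OK]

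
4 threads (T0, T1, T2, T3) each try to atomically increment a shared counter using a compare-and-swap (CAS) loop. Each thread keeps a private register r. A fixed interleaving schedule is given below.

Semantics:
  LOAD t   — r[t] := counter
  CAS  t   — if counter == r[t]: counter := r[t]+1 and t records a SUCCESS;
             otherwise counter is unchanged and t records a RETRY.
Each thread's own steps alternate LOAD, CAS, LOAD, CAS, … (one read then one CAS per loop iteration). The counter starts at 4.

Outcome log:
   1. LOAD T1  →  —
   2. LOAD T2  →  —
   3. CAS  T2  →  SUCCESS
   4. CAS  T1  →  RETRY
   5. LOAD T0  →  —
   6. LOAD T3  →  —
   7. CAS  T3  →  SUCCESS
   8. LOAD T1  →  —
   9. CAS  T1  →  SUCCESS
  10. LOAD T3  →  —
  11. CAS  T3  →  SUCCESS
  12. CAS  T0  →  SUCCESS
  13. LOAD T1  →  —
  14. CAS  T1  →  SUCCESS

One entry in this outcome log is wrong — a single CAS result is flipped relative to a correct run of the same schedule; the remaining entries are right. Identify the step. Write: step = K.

Re-executing:
   1) LOAD T1:  M=4  r_T1=4
   2) LOAD T2:  M=4  r_T2=4
   3) CAS  T2:  M=5  r_T2=4 ✓
   4) CAS  T1:  M=5  r_T1=4 ✗
   5) LOAD T0:  M=5  r_T0=5
   6) LOAD T3:  M=5  r_T3=5
   7) CAS  T3:  M=6  r_T3=5 ✓
   8) LOAD T1:  M=6  r_T1=6
   9) CAS  T1:  M=7  r_T1=6 ✓
  10) LOAD T3:  M=7  r_T3=7
  11) CAS  T3:  M=8  r_T3=7 ✓
  12) CAS  T0:  M=8  r_T0=5 ✗
  13) LOAD T1:  M=8  r_T1=8
  14) CAS  T1:  M=9  r_T1=8 ✓
Log disagrees first at step 12.

step = 12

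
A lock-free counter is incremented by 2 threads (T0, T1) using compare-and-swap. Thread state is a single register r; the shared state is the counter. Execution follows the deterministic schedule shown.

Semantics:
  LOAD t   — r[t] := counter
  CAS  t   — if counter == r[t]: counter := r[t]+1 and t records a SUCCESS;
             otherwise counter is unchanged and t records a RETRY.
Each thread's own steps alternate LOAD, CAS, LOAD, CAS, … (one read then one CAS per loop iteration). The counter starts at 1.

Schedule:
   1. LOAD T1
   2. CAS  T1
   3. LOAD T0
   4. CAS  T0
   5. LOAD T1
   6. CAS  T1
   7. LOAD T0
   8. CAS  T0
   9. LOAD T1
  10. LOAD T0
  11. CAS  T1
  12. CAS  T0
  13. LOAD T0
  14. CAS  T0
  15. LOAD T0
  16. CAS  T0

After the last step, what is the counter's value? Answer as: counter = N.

step 1: T1 LOAD ⇒ load; ctr=1 reg=1
step 2: T1 CAS ⇒ ok; ctr=2 reg=1
step 3: T0 LOAD ⇒ load; ctr=2 reg=2
step 4: T0 CAS ⇒ ok; ctr=3 reg=2
step 5: T1 LOAD ⇒ load; ctr=3 reg=3
step 6: T1 CAS ⇒ ok; ctr=4 reg=3
step 7: T0 LOAD ⇒ load; ctr=4 reg=4
step 8: T0 CAS ⇒ ok; ctr=5 reg=4
step 9: T1 LOAD ⇒ load; ctr=5 reg=5
step 10: T0 LOAD ⇒ load; ctr=5 reg=5
step 11: T1 CAS ⇒ ok; ctr=6 reg=5
step 12: T0 CAS ⇒ retry; ctr=6 reg=5
step 13: T0 LOAD ⇒ load; ctr=6 reg=6
step 14: T0 CAS ⇒ ok; ctr=7 reg=6
step 15: T0 LOAD ⇒ load; ctr=7 reg=7
step 16: T0 CAS ⇒ ok; ctr=8 reg=7

counter = 8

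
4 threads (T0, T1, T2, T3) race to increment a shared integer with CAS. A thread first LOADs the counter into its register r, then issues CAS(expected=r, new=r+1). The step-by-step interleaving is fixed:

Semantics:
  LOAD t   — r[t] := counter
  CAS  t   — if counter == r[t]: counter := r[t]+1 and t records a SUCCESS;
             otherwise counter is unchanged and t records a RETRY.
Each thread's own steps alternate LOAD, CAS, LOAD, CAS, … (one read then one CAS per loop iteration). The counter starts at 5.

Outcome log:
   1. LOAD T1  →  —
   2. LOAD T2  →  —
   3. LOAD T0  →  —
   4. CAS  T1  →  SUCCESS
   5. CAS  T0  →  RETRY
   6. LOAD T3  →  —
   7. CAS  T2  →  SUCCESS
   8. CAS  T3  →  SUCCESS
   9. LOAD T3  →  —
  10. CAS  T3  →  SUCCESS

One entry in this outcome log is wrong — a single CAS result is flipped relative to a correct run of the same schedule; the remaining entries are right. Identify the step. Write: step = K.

step = 7

Reference trace:
#1 T1 reads 5
#2 T2 reads 5
#3 T0 reads 5
#4 T1 CAS(5→6) writes; counter now 6
#5 T0 CAS(5→6) fails; counter now 6
#6 T3 reads 6
#7 T2 CAS(5→6) fails; counter now 6
#8 T3 CAS(6→7) writes; counter now 7
#9 T3 reads 7
#10 T3 CAS(7→8) writes; counter now 8
Log disagrees first at step 7.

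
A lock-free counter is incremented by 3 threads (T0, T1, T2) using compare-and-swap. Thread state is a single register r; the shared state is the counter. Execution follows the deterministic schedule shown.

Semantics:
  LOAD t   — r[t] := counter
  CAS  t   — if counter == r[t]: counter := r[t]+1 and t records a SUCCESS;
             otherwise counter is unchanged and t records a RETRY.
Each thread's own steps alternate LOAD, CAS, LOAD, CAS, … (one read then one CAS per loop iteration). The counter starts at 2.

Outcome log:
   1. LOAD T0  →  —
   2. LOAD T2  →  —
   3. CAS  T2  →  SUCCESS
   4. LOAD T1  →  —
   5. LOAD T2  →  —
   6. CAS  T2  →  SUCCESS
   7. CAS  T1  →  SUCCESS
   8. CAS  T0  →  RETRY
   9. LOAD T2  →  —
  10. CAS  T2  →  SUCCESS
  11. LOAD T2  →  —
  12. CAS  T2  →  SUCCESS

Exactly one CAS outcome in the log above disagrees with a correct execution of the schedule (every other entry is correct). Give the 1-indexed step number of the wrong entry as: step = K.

step = 7

Reference trace:
1. LOAD T0 → mem=2 r[T0]=2 [LOAD]
2. LOAD T2 → mem=2 r[T2]=2 [LOAD]
3. CAS T2 → mem=3 r[T2]=2 [OK]
4. LOAD T1 → mem=3 r[T1]=3 [LOAD]
5. LOAD T2 → mem=3 r[T2]=3 [LOAD]
6. CAS T2 → mem=4 r[T2]=3 [OK]
7. CAS T1 → mem=4 r[T1]=3 [RETRY]
8. CAS T0 → mem=4 r[T0]=2 [RETRY]
9. LOAD T2 → mem=4 r[T2]=4 [LOAD]
10. CAS T2 → mem=5 r[T2]=4 [OK]
11. LOAD T2 → mem=5 r[T2]=5 [LOAD]
12. CAS T2 → mem=6 r[T2]=5 [OK]
Flip is step 7.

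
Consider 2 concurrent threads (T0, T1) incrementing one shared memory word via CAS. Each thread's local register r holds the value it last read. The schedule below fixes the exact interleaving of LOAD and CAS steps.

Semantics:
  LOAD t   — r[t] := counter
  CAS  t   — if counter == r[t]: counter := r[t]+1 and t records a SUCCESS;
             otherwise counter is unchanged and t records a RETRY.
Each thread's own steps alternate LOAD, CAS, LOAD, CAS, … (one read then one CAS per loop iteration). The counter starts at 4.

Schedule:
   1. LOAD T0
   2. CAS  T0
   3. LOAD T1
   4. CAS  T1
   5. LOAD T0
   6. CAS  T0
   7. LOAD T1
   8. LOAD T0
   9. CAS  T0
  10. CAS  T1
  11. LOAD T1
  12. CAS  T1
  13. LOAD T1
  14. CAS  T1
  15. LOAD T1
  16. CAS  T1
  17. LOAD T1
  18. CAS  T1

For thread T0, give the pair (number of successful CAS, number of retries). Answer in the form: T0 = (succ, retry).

1. LOAD T0 → mem=4 r[T0]=4 [LOAD]
2. CAS T0 → mem=5 r[T0]=4 [OK]
3. LOAD T1 → mem=5 r[T1]=5 [LOAD]
4. CAS T1 → mem=6 r[T1]=5 [OK]
5. LOAD T0 → mem=6 r[T0]=6 [LOAD]
6. CAS T0 → mem=7 r[T0]=6 [OK]
7. LOAD T1 → mem=7 r[T1]=7 [LOAD]
8. LOAD T0 → mem=7 r[T0]=7 [LOAD]
9. CAS T0 → mem=8 r[T0]=7 [OK]
10. CAS T1 → mem=8 r[T1]=7 [RETRY]
11. LOAD T1 → mem=8 r[T1]=8 [LOAD]
12. CAS T1 → mem=9 r[T1]=8 [OK]
13. LOAD T1 → mem=9 r[T1]=9 [LOAD]
14. CAS T1 → mem=10 r[T1]=9 [OK]
15. LOAD T1 → mem=10 r[T1]=10 [LOAD]
16. CAS T1 → mem=11 r[T1]=10 [OK]
17. LOAD T1 → mem=11 r[T1]=11 [LOAD]
18. CAS T1 → mem=12 r[T1]=11 [OK]

T0 = (3, 0)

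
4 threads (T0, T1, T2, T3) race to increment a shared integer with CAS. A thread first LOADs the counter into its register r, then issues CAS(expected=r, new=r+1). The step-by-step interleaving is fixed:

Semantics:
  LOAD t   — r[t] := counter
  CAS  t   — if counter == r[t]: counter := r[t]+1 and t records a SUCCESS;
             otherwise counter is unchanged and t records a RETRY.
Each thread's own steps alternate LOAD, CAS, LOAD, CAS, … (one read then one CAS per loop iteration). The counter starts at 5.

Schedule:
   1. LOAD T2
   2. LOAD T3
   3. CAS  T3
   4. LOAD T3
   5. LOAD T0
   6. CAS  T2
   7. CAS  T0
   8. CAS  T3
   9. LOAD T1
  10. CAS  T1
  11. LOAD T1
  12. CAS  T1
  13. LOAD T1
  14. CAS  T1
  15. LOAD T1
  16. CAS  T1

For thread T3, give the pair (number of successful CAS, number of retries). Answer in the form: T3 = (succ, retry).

T2 LOAD — after: cnt=5, r=5 — load
T3 LOAD — after: cnt=5, r=5 — load
T3 CAS — after: cnt=6, r=5 — ok
T3 LOAD — after: cnt=6, r=6 — load
T0 LOAD — after: cnt=6, r=6 — load
T2 CAS — after: cnt=6, r=5 — retry
T0 CAS — after: cnt=7, r=6 — ok
T3 CAS — after: cnt=7, r=6 — retry
T1 LOAD — after: cnt=7, r=7 — load
T1 CAS — after: cnt=8, r=7 — ok
T1 LOAD — after: cnt=8, r=8 — load
T1 CAS — after: cnt=9, r=8 — ok
T1 LOAD — after: cnt=9, r=9 — load
T1 CAS — after: cnt=10, r=9 — ok
T1 LOAD — after: cnt=10, r=10 — load
T1 CAS — after: cnt=11, r=10 — ok

T3 = (1, 1)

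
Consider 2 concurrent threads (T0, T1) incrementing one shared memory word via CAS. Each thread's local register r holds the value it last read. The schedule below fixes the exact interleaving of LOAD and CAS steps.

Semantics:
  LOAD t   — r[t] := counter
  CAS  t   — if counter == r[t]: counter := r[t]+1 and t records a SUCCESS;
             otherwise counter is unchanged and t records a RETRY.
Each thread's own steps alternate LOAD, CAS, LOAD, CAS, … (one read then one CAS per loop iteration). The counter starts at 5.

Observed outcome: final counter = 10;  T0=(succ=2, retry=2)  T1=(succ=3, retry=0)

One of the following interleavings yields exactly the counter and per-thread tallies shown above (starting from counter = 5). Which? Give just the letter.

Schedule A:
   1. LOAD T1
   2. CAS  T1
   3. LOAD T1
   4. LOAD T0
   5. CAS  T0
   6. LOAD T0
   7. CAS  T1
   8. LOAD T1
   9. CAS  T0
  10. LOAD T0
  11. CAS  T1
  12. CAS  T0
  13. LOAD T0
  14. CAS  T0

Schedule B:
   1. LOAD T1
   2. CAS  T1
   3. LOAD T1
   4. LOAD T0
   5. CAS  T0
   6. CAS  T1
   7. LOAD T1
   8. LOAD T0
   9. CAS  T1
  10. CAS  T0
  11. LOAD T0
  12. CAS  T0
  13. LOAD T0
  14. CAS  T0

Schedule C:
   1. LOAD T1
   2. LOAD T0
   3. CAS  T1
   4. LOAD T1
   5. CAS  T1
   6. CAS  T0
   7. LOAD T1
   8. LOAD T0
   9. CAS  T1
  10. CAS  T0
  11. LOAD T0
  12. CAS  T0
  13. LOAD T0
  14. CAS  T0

Run C:
step 1: T1 LOAD ⇒ load; ctr=5 reg=5
step 2: T0 LOAD ⇒ load; ctr=5 reg=5
step 3: T1 CAS ⇒ ok; ctr=6 reg=5
step 4: T1 LOAD ⇒ load; ctr=6 reg=6
step 5: T1 CAS ⇒ ok; ctr=7 reg=6
step 6: T0 CAS ⇒ retry; ctr=7 reg=5
step 7: T1 LOAD ⇒ load; ctr=7 reg=7
step 8: T0 LOAD ⇒ load; ctr=7 reg=7
step 9: T1 CAS ⇒ ok; ctr=8 reg=7
step 10: T0 CAS ⇒ retry; ctr=8 reg=7
step 11: T0 LOAD ⇒ load; ctr=8 reg=8
step 12: T0 CAS ⇒ ok; ctr=9 reg=8
step 13: T0 LOAD ⇒ load; ctr=9 reg=9
step 14: T0 CAS ⇒ ok; ctr=10 reg=9

C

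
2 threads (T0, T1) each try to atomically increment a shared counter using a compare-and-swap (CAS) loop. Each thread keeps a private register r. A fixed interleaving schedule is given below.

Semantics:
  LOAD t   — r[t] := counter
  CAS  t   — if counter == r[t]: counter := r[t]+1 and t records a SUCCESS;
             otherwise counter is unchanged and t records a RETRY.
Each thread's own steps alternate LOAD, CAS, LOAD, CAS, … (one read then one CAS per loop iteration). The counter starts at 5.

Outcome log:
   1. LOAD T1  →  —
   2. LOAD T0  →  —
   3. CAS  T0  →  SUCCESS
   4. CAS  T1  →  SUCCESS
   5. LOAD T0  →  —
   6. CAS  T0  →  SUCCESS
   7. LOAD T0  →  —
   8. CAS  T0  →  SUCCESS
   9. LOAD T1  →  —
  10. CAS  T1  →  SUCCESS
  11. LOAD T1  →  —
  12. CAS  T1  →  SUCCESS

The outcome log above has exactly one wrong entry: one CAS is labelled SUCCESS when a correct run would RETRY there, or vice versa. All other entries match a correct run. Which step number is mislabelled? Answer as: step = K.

step = 4

Re-executing:
1. LOAD T1 → mem=5 r[T1]=5 [LOAD]
2. LOAD T0 → mem=5 r[T0]=5 [LOAD]
3. CAS T0 → mem=6 r[T0]=5 [OK]
4. CAS T1 → mem=6 r[T1]=5 [RETRY]
5. LOAD T0 → mem=6 r[T0]=6 [LOAD]
6. CAS T0 → mem=7 r[T0]=6 [OK]
7. LOAD T0 → mem=7 r[T0]=7 [LOAD]
8. CAS T0 → mem=8 r[T0]=7 [OK]
9. LOAD T1 → mem=8 r[T1]=8 [LOAD]
10. CAS T1 → mem=9 r[T1]=8 [OK]
11. LOAD T1 → mem=9 r[T1]=9 [LOAD]
12. CAS T1 → mem=10 r[T1]=9 [OK]
Flip is step 4.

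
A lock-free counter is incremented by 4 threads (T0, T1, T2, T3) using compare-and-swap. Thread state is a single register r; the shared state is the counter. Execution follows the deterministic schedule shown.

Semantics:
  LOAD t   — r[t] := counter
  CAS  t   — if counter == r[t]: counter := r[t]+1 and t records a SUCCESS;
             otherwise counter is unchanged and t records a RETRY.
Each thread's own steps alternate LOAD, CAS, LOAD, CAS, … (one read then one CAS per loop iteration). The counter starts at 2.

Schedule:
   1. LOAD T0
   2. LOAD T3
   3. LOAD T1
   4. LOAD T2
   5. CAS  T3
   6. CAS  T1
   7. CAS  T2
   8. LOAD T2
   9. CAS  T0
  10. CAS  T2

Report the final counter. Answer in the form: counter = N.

counter = 4

   1) LOAD T0:  M=2  r_T0=2
   2) LOAD T3:  M=2  r_T3=2
   3) LOAD T1:  M=2  r_T1=2
   4) LOAD T2:  M=2  r_T2=2
   5) CAS  T3:  M=3  r_T3=2 ✓
   6) CAS  T1:  M=3  r_T1=2 ✗
   7) CAS  T2:  M=3  r_T2=2 ✗
   8) LOAD T2:  M=3  r_T2=3
   9) CAS  T0:  M=3  r_T0=2 ✗
  10) CAS  T2:  M=4  r_T2=3 ✓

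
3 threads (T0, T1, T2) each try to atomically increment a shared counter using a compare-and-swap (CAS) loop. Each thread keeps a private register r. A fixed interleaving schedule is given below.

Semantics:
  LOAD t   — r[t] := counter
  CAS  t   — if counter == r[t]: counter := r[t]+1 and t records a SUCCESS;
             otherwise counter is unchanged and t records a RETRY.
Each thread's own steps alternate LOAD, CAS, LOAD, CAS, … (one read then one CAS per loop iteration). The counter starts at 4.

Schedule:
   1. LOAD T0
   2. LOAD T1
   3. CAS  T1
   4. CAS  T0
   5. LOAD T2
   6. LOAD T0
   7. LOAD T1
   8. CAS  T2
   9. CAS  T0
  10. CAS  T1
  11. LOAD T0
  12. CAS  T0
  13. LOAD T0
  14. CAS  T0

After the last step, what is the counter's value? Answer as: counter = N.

   1) LOAD T0:  M=4  r_T0=4
   2) LOAD T1:  M=4  r_T1=4
   3) CAS  T1:  M=5  r_T1=4 ✓
   4) CAS  T0:  M=5  r_T0=4 ✗
   5) LOAD T2:  M=5  r_T2=5
   6) LOAD T0:  M=5  r_T0=5
   7) LOAD T1:  M=5  r_T1=5
   8) CAS  T2:  M=6  r_T2=5 ✓
   9) CAS  T0:  M=6  r_T0=5 ✗
  10) CAS  T1:  M=6  r_T1=5 ✗
  11) LOAD T0:  M=6  r_T0=6
  12) CAS  T0:  M=7  r_T0=6 ✓
  13) LOAD T0:  M=7  r_T0=7
  14) CAS  T0:  M=8  r_T0=7 ✓

counter = 8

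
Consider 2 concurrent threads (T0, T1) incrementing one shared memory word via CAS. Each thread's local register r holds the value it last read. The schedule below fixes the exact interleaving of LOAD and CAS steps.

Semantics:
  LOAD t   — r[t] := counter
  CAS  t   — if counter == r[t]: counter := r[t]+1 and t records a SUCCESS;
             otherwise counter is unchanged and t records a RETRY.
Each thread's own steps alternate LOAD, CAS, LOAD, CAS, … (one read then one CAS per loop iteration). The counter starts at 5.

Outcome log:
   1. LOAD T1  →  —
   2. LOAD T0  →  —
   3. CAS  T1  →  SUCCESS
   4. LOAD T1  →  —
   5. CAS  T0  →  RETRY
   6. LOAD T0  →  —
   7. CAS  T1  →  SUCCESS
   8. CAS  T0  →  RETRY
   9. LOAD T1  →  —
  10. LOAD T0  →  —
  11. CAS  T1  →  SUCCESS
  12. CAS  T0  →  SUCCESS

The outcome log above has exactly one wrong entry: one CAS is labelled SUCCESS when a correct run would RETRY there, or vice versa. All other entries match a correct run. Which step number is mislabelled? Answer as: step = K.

step = 12

Reference trace:
   1) LOAD T1:  M=5  r_T1=5
   2) LOAD T0:  M=5  r_T0=5
   3) CAS  T1:  M=6  r_T1=5 ✓
   4) LOAD T1:  M=6  r_T1=6
   5) CAS  T0:  M=6  r_T0=5 ✗
   6) LOAD T0:  M=6  r_T0=6
   7) CAS  T1:  M=7  r_T1=6 ✓
   8) CAS  T0:  M=7  r_T0=6 ✗
   9) LOAD T1:  M=7  r_T1=7
  10) LOAD T0:  M=7  r_T0=7
  11) CAS  T1:  M=8  r_T1=7 ✓
  12) CAS  T0:  M=8  r_T0=7 ✗
Flip is step 12.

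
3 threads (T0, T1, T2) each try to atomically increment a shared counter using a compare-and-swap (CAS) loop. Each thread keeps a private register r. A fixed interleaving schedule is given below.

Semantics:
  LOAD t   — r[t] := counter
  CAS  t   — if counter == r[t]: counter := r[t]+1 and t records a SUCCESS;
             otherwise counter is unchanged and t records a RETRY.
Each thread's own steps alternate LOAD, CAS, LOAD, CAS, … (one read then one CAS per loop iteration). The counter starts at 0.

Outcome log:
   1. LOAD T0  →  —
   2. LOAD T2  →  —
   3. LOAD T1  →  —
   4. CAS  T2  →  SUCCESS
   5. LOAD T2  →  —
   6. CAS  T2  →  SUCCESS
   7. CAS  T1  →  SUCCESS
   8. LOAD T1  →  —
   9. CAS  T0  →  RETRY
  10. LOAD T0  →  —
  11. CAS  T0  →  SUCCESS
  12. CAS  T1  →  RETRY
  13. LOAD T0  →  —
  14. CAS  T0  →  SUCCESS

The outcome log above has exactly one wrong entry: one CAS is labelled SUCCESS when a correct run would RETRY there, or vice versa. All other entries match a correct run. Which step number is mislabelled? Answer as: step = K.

step = 7

Reference trace:
#1 T0 reads 0
#2 T2 reads 0
#3 T1 reads 0
#4 T2 CAS(0→1) writes; counter now 1
#5 T2 reads 1
#6 T2 CAS(1→2) writes; counter now 2
#7 T1 CAS(0→1) fails; counter now 2
#8 T1 reads 2
#9 T0 CAS(0→1) fails; counter now 2
#10 T0 reads 2
#11 T0 CAS(2→3) writes; counter now 3
#12 T1 CAS(2→3) fails; counter now 3
#13 T0 reads 3
#14 T0 CAS(3→4) writes; counter now 4
Mismatch at 7.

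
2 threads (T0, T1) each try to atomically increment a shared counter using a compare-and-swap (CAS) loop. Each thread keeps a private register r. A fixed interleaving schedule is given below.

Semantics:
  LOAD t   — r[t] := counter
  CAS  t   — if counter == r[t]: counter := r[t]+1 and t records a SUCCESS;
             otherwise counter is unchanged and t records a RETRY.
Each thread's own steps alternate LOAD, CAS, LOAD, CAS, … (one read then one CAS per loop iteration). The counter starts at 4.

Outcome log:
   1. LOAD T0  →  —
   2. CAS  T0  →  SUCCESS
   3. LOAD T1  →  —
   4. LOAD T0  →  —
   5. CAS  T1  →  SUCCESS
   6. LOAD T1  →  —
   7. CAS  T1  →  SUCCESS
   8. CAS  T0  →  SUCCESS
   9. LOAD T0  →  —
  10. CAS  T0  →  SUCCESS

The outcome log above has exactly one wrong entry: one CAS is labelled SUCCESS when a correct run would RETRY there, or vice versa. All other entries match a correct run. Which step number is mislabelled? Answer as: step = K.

Re-executing:
1. LOAD T0 → mem=4 r[T0]=4 [LOAD]
2. CAS T0 → mem=5 r[T0]=4 [OK]
3. LOAD T1 → mem=5 r[T1]=5 [LOAD]
4. LOAD T0 → mem=5 r[T0]=5 [LOAD]
5. CAS T1 → mem=6 r[T1]=5 [OK]
6. LOAD T1 → mem=6 r[T1]=6 [LOAD]
7. CAS T1 → mem=7 r[T1]=6 [OK]
8. CAS T0 → mem=7 r[T0]=5 [RETRY]
9. LOAD T0 → mem=7 r[T0]=7 [LOAD]
10. CAS T0 → mem=8 r[T0]=7 [OK]
Mismatch at 8.

step = 8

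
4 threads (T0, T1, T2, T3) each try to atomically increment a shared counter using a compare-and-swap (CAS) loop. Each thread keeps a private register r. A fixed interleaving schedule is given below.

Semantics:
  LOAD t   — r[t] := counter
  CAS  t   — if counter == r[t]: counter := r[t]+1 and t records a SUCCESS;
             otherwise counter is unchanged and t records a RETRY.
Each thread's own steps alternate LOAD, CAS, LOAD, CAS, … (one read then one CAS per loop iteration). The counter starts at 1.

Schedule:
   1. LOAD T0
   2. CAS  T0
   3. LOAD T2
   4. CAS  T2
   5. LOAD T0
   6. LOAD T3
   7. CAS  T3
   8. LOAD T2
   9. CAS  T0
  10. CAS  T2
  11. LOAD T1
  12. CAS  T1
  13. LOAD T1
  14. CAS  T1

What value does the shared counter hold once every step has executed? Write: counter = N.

1. LOAD T0 → mem=1 r[T0]=1 [LOAD]
2. CAS T0 → mem=2 r[T0]=1 [OK]
3. LOAD T2 → mem=2 r[T2]=2 [LOAD]
4. CAS T2 → mem=3 r[T2]=2 [OK]
5. LOAD T0 → mem=3 r[T0]=3 [LOAD]
6. LOAD T3 → mem=3 r[T3]=3 [LOAD]
7. CAS T3 → mem=4 r[T3]=3 [OK]
8. LOAD T2 → mem=4 r[T2]=4 [LOAD]
9. CAS T0 → mem=4 r[T0]=3 [RETRY]
10. CAS T2 → mem=5 r[T2]=4 [OK]
11. LOAD T1 → mem=5 r[T1]=5 [LOAD]
12. CAS T1 → mem=6 r[T1]=5 [OK]
13. LOAD T1 → mem=6 r[T1]=6 [LOAD]
14. CAS T1 → mem=7 r[T1]=6 [OK]

counter = 7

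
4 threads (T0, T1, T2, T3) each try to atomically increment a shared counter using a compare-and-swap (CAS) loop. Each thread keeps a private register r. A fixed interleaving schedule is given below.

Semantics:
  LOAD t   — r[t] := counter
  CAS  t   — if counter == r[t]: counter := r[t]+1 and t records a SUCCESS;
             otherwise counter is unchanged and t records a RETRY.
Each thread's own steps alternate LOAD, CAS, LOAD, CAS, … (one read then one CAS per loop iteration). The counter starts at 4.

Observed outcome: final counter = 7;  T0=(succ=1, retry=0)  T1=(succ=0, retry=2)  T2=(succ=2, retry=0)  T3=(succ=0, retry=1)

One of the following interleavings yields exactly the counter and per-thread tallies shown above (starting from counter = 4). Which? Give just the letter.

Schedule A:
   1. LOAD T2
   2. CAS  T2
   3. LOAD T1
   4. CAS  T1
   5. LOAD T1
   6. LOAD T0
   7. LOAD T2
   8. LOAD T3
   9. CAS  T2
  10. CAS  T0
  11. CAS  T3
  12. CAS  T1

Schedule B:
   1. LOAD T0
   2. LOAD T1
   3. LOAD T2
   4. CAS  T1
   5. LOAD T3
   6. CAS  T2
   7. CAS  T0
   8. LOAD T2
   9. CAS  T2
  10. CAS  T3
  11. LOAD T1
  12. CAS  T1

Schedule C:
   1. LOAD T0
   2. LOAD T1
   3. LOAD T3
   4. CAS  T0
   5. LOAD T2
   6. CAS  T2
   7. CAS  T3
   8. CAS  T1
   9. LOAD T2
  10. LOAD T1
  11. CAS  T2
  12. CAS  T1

C

Simulating candidate C:
1. LOAD T0 → mem=4 r[T0]=4 [LOAD]
2. LOAD T1 → mem=4 r[T1]=4 [LOAD]
3. LOAD T3 → mem=4 r[T3]=4 [LOAD]
4. CAS T0 → mem=5 r[T0]=4 [OK]
5. LOAD T2 → mem=5 r[T2]=5 [LOAD]
6. CAS T2 → mem=6 r[T2]=5 [OK]
7. CAS T3 → mem=6 r[T3]=4 [RETRY]
8. CAS T1 → mem=6 r[T1]=4 [RETRY]
9. LOAD T2 → mem=6 r[T2]=6 [LOAD]
10. LOAD T1 → mem=6 r[T1]=6 [LOAD]
11. CAS T2 → mem=7 r[T2]=6 [OK]
12. CAS T1 → mem=7 r[T1]=6 [RETRY]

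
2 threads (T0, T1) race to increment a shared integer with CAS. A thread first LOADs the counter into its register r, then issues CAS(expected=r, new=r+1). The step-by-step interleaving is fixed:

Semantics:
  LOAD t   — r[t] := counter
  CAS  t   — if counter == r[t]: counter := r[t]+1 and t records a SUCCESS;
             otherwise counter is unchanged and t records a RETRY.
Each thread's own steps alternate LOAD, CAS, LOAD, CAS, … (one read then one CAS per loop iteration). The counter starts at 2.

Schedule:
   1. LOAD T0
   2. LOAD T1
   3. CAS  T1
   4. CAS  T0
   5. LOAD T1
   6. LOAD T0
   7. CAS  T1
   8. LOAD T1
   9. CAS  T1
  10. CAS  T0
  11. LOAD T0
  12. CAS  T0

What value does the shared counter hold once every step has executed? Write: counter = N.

T0 LOAD — after: cnt=2, r=2 — load
T1 LOAD — after: cnt=2, r=2 — load
T1 CAS — after: cnt=3, r=2 — ok
T0 CAS — after: cnt=3, r=2 — retry
T1 LOAD — after: cnt=3, r=3 — load
T0 LOAD — after: cnt=3, r=3 — load
T1 CAS — after: cnt=4, r=3 — ok
T1 LOAD — after: cnt=4, r=4 — load
T1 CAS — after: cnt=5, r=4 — ok
T0 CAS — after: cnt=5, r=3 — retry
T0 LOAD — after: cnt=5, r=5 — load
T0 CAS — after: cnt=6, r=5 — ok

counter = 6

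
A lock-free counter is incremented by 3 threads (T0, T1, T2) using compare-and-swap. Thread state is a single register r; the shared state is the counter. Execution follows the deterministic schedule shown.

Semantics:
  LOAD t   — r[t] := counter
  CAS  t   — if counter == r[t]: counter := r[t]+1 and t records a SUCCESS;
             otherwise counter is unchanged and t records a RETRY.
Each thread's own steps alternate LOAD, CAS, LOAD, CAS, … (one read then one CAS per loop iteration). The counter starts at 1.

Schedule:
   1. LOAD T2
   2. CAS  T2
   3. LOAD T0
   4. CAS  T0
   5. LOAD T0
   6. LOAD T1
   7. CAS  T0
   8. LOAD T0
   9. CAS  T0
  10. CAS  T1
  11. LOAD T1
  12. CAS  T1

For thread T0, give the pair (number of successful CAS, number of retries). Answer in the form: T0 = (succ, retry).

T0 = (3, 0)

#1 T2 reads 1
#2 T2 CAS(1→2) writes; counter now 2
#3 T0 reads 2
#4 T0 CAS(2→3) writes; counter now 3
#5 T0 reads 3
#6 T1 reads 3
#7 T0 CAS(3→4) writes; counter now 4
#8 T0 reads 4
#9 T0 CAS(4→5) writes; counter now 5
#10 T1 CAS(3→4) fails; counter now 5
#11 T1 reads 5
#12 T1 CAS(5→6) writes; counter now 6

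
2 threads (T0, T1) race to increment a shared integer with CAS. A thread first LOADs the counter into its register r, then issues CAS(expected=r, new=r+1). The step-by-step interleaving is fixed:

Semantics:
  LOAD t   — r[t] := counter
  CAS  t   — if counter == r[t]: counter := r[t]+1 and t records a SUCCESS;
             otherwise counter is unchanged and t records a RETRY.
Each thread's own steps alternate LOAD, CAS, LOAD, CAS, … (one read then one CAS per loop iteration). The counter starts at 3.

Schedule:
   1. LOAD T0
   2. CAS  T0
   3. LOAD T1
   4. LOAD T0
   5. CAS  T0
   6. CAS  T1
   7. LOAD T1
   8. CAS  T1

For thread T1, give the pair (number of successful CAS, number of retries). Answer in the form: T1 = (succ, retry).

T1 = (1, 1)

T0 LOAD — after: cnt=3, r=3 — load
T0 CAS — after: cnt=4, r=3 — ok
T1 LOAD — after: cnt=4, r=4 — load
T0 LOAD — after: cnt=4, r=4 — load
T0 CAS — after: cnt=5, r=4 — ok
T1 CAS — after: cnt=5, r=4 — retry
T1 LOAD — after: cnt=5, r=5 — load
T1 CAS — after: cnt=6, r=5 — ok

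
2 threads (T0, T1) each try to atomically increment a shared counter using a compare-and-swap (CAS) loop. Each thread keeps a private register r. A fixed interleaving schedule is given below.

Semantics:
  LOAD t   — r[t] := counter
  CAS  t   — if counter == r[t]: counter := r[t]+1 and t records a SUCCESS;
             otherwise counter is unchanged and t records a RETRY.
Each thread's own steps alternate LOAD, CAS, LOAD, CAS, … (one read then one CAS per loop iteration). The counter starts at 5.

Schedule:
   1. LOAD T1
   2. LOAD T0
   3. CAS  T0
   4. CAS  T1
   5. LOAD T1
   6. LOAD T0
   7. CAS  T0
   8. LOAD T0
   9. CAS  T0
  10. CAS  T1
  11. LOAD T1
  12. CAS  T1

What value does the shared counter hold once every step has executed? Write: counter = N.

counter = 9

[1] T1.load  rd  (counter 5, T1.r 5)
[2] T0.load  rd  (counter 5, T0.r 5)
[3] T0.cas  hit  (counter 6, T0.r 5)
[4] T1.cas  miss  (counter 6, T1.r 5)
[5] T1.load  rd  (counter 6, T1.r 6)
[6] T0.load  rd  (counter 6, T0.r 6)
[7] T0.cas  hit  (counter 7, T0.r 6)
[8] T0.load  rd  (counter 7, T0.r 7)
[9] T0.cas  hit  (counter 8, T0.r 7)
[10] T1.cas  miss  (counter 8, T1.r 6)
[11] T1.load  rd  (counter 8, T1.r 8)
[12] T1.cas  hit  (counter 9, T1.r 8)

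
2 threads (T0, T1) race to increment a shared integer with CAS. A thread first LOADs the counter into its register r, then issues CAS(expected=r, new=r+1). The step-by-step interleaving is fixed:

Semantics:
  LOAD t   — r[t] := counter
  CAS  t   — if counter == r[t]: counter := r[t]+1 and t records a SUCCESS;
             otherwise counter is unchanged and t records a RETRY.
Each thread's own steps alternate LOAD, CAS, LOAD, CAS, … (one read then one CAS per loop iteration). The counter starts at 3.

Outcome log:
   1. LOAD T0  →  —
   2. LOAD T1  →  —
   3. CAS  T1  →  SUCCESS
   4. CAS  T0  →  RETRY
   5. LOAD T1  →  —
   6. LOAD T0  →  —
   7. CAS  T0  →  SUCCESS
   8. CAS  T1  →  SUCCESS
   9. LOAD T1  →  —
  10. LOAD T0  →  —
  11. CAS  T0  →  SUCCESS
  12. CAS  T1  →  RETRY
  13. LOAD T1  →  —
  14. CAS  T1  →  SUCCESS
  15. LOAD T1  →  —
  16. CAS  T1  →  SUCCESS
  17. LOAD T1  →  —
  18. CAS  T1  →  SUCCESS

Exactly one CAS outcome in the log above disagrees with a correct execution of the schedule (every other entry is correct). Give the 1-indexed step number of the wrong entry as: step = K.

step = 8

Reference trace:
   1) LOAD T0:  M=3  r_T0=3
   2) LOAD T1:  M=3  r_T1=3
   3) CAS  T1:  M=4  r_T1=3 ✓
   4) CAS  T0:  M=4  r_T0=3 ✗
   5) LOAD T1:  M=4  r_T1=4
   6) LOAD T0:  M=4  r_T0=4
   7) CAS  T0:  M=5  r_T0=4 ✓
   8) CAS  T1:  M=5  r_T1=4 ✗
   9) LOAD T1:  M=5  r_T1=5
  10) LOAD T0:  M=5  r_T0=5
  11) CAS  T0:  M=6  r_T0=5 ✓
  12) CAS  T1:  M=6  r_T1=5 ✗
  13) LOAD T1:  M=6  r_T1=6
  14) CAS  T1:  M=7  r_T1=6 ✓
  15) LOAD T1:  M=7  r_T1=7
  16) CAS  T1:  M=8  r_T1=7 ✓
  17) LOAD T1:  M=8  r_T1=8
  18) CAS  T1:  M=9  r_T1=8 ✓
Flip is step 8.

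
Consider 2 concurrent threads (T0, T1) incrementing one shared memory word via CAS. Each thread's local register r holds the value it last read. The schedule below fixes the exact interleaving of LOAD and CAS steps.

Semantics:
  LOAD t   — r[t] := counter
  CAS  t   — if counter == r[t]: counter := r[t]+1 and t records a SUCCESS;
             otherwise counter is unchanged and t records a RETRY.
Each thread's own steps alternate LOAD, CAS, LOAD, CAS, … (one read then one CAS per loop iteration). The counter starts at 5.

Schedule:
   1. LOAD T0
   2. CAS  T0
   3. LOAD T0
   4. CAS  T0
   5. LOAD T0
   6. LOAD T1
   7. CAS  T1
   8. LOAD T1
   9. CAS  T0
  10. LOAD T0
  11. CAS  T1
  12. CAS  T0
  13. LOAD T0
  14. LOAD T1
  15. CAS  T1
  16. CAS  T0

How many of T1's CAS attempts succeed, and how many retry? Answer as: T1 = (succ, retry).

#1 T0 reads 5
#2 T0 CAS(5→6) writes; counter now 6
#3 T0 reads 6
#4 T0 CAS(6→7) writes; counter now 7
#5 T0 reads 7
#6 T1 reads 7
#7 T1 CAS(7→8) writes; counter now 8
#8 T1 reads 8
#9 T0 CAS(7→8) fails; counter now 8
#10 T0 reads 8
#11 T1 CAS(8→9) writes; counter now 9
#12 T0 CAS(8→9) fails; counter now 9
#13 T0 reads 9
#14 T1 reads 9
#15 T1 CAS(9→10) writes; counter now 10
#16 T0 CAS(9→10) fails; counter now 10

T1 = (3, 0)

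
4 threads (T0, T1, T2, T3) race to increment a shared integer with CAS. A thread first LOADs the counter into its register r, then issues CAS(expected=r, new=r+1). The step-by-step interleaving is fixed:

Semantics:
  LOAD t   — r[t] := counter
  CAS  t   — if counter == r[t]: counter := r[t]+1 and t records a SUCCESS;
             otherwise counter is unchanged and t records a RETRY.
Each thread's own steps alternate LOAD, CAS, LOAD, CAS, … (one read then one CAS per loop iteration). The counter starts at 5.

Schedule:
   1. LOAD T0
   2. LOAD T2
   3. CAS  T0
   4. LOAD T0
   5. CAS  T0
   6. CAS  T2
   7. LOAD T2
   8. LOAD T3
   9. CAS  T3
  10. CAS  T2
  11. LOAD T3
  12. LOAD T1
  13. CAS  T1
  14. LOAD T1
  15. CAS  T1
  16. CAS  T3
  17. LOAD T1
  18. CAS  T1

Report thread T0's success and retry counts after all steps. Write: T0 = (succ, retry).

   1) LOAD T0:  M=5  r_T0=5
   2) LOAD T2:  M=5  r_T2=5
   3) CAS  T0:  M=6  r_T0=5 ✓
   4) LOAD T0:  M=6  r_T0=6
   5) CAS  T0:  M=7  r_T0=6 ✓
   6) CAS  T2:  M=7  r_T2=5 ✗
   7) LOAD T2:  M=7  r_T2=7
   8) LOAD T3:  M=7  r_T3=7
   9) CAS  T3:  M=8  r_T3=7 ✓
  10) CAS  T2:  M=8  r_T2=7 ✗
  11) LOAD T3:  M=8  r_T3=8
  12) LOAD T1:  M=8  r_T1=8
  13) CAS  T1:  M=9  r_T1=8 ✓
  14) LOAD T1:  M=9  r_T1=9
  15) CAS  T1:  M=10  r_T1=9 ✓
  16) CAS  T3:  M=10  r_T3=8 ✗
  17) LOAD T1:  M=10  r_T1=10
  18) CAS  T1:  M=11  r_T1=10 ✓

T0 = (2, 0)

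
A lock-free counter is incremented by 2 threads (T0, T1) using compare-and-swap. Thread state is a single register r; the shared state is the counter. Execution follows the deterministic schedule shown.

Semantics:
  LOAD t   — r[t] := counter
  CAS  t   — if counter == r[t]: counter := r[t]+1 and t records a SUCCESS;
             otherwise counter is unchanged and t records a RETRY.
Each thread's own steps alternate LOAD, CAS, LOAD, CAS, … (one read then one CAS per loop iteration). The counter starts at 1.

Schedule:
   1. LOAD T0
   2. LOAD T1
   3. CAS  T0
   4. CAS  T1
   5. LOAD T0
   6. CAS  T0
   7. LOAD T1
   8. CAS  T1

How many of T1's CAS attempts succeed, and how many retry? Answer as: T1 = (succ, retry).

T1 = (1, 1)

1. LOAD T0 → mem=1 r[T0]=1 [LOAD]
2. LOAD T1 → mem=1 r[T1]=1 [LOAD]
3. CAS T0 → mem=2 r[T0]=1 [OK]
4. CAS T1 → mem=2 r[T1]=1 [RETRY]
5. LOAD T0 → mem=2 r[T0]=2 [LOAD]
6. CAS T0 → mem=3 r[T0]=2 [OK]
7. LOAD T1 → mem=3 r[T1]=3 [LOAD]
8. CAS T1 → mem=4 r[T1]=3 [OK]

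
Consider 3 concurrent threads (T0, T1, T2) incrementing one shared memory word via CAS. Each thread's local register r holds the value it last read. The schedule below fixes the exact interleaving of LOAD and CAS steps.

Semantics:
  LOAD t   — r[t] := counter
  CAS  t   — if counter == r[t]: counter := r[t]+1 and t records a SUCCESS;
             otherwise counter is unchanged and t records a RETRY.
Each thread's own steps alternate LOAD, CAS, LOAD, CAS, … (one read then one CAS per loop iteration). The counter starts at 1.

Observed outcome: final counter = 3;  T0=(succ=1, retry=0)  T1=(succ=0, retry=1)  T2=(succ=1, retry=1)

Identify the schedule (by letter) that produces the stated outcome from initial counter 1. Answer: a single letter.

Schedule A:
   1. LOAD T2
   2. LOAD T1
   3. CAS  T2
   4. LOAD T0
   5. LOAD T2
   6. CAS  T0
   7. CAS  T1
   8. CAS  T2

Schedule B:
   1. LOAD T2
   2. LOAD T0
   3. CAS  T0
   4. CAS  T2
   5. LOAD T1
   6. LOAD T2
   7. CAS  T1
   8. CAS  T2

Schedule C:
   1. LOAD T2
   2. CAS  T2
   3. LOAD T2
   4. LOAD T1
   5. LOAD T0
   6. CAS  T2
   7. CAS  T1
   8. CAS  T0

Tracing schedule A:
#1 T2 reads 1
#2 T1 reads 1
#3 T2 CAS(1→2) writes; counter now 2
#4 T0 reads 2
#5 T2 reads 2
#6 T0 CAS(2→3) writes; counter now 3
#7 T1 CAS(1→2) fails; counter now 3
#8 T2 CAS(2→3) fails; counter now 3

A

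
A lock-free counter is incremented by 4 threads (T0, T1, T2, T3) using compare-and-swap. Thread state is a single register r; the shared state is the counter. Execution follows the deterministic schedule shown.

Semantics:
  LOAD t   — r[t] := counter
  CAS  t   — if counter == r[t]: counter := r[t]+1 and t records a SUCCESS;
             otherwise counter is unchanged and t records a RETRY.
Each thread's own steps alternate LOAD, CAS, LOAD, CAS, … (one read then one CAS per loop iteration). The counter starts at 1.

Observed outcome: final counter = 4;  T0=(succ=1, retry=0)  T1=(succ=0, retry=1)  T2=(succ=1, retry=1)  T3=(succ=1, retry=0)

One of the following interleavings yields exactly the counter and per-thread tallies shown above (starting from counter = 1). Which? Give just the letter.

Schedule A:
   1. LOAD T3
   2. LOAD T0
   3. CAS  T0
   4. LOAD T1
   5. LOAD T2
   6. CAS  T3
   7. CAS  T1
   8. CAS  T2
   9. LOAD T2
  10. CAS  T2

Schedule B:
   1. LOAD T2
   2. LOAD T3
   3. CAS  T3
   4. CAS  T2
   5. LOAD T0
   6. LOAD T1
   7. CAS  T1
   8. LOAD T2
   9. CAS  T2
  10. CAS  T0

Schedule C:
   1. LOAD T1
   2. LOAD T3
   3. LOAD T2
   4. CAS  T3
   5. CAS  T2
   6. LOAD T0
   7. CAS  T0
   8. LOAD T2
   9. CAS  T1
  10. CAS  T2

C

Run C:
step 1: T1 LOAD ⇒ load; ctr=1 reg=1
step 2: T3 LOAD ⇒ load; ctr=1 reg=1
step 3: T2 LOAD ⇒ load; ctr=1 reg=1
step 4: T3 CAS ⇒ ok; ctr=2 reg=1
step 5: T2 CAS ⇒ retry; ctr=2 reg=1
step 6: T0 LOAD ⇒ load; ctr=2 reg=2
step 7: T0 CAS ⇒ ok; ctr=3 reg=2
step 8: T2 LOAD ⇒ load; ctr=3 reg=3
step 9: T1 CAS ⇒ retry; ctr=3 reg=1
step 10: T2 CAS ⇒ ok; ctr=4 reg=3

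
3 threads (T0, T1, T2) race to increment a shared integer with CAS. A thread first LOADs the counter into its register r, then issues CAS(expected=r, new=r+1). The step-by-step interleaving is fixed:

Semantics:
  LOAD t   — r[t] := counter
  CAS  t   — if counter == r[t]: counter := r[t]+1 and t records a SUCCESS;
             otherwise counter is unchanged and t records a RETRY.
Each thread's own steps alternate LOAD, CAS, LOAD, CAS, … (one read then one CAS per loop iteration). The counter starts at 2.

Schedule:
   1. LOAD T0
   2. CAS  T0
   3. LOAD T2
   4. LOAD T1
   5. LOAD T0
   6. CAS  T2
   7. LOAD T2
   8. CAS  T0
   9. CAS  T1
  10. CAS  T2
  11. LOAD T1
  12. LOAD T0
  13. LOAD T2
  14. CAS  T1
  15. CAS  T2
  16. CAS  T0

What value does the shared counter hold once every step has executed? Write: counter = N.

[1] T0.load  rd  (counter 2, T0.r 2)
[2] T0.cas  hit  (counter 3, T0.r 2)
[3] T2.load  rd  (counter 3, T2.r 3)
[4] T1.load  rd  (counter 3, T1.r 3)
[5] T0.load  rd  (counter 3, T0.r 3)
[6] T2.cas  hit  (counter 4, T2.r 3)
[7] T2.load  rd  (counter 4, T2.r 4)
[8] T0.cas  miss  (counter 4, T0.r 3)
[9] T1.cas  miss  (counter 4, T1.r 3)
[10] T2.cas  hit  (counter 5, T2.r 4)
[11] T1.load  rd  (counter 5, T1.r 5)
[12] T0.load  rd  (counter 5, T0.r 5)
[13] T2.load  rd  (counter 5, T2.r 5)
[14] T1.cas  hit  (counter 6, T1.r 5)
[15] T2.cas  miss  (counter 6, T2.r 5)
[16] T0.cas  miss  (counter 6, T0.r 5)

counter = 6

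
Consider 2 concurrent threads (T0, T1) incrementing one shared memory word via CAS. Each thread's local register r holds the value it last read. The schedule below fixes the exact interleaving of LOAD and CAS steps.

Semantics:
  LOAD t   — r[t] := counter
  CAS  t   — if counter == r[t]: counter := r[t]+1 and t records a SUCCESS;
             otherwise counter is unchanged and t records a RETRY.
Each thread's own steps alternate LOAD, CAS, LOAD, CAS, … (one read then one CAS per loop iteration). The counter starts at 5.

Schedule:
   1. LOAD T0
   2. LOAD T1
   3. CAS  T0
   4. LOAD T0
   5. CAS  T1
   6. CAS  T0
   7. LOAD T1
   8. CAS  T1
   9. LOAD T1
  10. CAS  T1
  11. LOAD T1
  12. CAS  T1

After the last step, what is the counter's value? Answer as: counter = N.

counter = 10

T0 LOAD — after: cnt=5, r=5 — load
T1 LOAD — after: cnt=5, r=5 — load
T0 CAS — after: cnt=6, r=5 — ok
T0 LOAD — after: cnt=6, r=6 — load
T1 CAS — after: cnt=6, r=5 — retry
T0 CAS — after: cnt=7, r=6 — ok
T1 LOAD — after: cnt=7, r=7 — load
T1 CAS — after: cnt=8, r=7 — ok
T1 LOAD — after: cnt=8, r=8 — load
T1 CAS — after: cnt=9, r=8 — ok
T1 LOAD — after: cnt=9, r=9 — load
T1 CAS — after: cnt=10, r=9 — ok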